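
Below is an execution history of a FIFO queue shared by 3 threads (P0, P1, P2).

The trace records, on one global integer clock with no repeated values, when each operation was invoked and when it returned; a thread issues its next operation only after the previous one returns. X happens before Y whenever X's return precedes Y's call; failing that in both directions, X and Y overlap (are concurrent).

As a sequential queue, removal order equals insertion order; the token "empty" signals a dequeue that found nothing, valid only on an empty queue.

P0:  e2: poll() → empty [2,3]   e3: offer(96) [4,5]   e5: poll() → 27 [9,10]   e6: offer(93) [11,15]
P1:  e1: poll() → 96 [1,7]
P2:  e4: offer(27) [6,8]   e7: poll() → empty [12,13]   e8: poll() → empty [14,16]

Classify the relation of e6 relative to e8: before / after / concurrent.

concurrent

e6 spans [11,15], e8 spans [14,16]
the intervals overlap in both directions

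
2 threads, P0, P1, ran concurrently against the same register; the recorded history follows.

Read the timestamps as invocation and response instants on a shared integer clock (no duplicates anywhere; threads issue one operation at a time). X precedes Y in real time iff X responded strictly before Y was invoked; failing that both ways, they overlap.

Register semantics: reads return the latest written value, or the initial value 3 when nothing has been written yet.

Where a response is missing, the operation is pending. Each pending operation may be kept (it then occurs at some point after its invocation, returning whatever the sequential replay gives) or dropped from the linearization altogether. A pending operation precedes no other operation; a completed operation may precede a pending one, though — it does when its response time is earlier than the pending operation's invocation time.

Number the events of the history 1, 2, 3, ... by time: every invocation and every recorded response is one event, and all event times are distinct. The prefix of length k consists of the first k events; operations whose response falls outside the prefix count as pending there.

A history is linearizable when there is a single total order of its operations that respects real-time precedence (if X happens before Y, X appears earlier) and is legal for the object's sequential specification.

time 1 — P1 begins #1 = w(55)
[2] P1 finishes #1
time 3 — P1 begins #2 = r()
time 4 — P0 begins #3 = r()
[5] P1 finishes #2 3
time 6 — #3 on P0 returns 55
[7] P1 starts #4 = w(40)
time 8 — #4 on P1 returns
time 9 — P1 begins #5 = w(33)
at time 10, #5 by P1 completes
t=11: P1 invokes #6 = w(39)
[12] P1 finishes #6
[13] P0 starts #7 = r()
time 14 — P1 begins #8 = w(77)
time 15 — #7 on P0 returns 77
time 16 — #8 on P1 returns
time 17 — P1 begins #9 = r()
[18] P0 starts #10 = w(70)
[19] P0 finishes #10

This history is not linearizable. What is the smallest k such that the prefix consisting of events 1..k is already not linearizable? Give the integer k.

events 1..4 are still linearizable — one witness is #1:
1. #1 w(55), leaving value 55
with event 5 included (#2 responding at time 5), all real-time-consistent orders fail
no escape via the 1 pending operation (#3): every completion choice fails
for example #1, #2 (pending dropped) fails at step 2: #2 r() → 3 is not legal there

5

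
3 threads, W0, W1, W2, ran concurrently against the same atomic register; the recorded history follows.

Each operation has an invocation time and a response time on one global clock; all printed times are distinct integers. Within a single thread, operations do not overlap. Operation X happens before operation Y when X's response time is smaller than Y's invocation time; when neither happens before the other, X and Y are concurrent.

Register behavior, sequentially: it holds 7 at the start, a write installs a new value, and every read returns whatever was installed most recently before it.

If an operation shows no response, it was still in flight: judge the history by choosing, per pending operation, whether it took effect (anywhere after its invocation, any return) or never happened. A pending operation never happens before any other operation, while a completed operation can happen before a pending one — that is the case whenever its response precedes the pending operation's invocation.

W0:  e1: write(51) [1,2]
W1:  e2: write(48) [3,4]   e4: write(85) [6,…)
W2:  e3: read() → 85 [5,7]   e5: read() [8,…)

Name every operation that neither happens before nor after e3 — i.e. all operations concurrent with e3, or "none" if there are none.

e4

e3 spans [5,7]: anything still running between times 5 and 7 counts as concurrent
e1 [1,2]: before
e2 [3,4]: before
e4 [6,…): concurrent
e5 [8,…): after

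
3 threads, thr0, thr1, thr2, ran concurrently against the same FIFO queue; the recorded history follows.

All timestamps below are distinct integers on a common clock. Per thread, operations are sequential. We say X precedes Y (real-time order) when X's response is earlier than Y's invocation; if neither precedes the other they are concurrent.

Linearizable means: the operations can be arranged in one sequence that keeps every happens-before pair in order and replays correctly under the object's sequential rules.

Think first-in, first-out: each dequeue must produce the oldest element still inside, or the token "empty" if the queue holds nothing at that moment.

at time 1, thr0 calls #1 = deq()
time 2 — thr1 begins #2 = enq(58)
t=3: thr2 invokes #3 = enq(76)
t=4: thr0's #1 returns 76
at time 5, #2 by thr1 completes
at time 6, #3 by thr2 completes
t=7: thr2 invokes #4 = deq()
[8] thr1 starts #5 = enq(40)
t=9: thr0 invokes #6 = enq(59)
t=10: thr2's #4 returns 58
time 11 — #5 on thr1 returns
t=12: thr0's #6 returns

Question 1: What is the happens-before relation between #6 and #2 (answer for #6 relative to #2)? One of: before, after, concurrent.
#6 spans [9,12], #2 spans [2,5]
resp(#2)=5 < inv(#6)=9

after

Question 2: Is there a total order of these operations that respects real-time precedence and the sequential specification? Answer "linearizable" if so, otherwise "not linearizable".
a witness: #3, #1, #2, #4, #5, #6
after step 1 (#3 enq(76)): queue <76>
after step 2 (#1 deq() → 76): queue <>
after step 3 (#2 enq(58)): queue <58>
after step 4 (#4 deq() → 58): queue <>
after step 5 (#5 enq(40)): queue <40>
after step 6 (#6 enq(59)): queue <40,59>

linearizable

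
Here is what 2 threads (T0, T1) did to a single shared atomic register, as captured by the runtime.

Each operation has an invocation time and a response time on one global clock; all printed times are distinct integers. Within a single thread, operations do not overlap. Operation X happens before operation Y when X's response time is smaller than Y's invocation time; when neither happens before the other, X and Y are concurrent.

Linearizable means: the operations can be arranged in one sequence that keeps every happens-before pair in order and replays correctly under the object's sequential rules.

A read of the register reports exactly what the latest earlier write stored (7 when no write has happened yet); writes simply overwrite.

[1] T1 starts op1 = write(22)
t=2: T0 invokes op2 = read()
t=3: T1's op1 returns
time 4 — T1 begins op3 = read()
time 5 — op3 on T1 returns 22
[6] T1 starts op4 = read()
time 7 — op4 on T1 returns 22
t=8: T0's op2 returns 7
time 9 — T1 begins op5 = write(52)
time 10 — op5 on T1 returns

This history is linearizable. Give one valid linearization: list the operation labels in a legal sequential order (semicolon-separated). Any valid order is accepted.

op2; op1; op3; op4; op5

1. op2 read() → 7, leaving value 7
2. op1 write(22), leaving value 22
3. op3 read() → 22, leaving value 22
4. op4 read() → 22, leaving value 22
5. op5 write(52), leaving value 52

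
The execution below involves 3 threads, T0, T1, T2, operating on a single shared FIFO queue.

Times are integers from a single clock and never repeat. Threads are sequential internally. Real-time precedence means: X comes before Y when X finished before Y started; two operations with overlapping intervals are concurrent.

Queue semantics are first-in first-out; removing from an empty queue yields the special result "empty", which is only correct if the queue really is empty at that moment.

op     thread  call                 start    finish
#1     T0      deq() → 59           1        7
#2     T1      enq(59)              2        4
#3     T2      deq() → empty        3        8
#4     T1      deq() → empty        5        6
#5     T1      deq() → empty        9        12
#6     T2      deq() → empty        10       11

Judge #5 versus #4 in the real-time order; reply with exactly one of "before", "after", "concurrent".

#5 spans [9,12], #4 spans [5,6]
resp(#4)=6 < inv(#5)=9

after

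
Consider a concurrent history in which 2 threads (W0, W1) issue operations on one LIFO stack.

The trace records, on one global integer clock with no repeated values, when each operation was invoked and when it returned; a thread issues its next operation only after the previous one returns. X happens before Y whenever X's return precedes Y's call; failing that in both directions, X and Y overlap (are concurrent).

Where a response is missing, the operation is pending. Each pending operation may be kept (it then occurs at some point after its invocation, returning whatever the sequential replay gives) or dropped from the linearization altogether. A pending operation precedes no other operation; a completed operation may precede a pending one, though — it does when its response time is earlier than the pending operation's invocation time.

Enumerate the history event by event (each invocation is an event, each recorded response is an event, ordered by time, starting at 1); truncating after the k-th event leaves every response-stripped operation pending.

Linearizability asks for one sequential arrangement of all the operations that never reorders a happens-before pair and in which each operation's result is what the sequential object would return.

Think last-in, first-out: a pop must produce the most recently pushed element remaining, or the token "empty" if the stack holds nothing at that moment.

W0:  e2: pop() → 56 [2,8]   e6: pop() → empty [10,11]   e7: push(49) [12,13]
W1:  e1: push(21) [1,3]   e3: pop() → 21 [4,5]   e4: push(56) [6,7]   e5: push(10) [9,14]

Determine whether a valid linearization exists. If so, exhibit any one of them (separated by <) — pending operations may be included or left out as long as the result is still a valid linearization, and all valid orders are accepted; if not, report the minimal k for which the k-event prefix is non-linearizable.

step 1: e1 push(21) — stack <21>
step 2: e3 pop() → 21 — stack <>
step 3: e4 push(56) — stack <56>
step 4: e2 pop() → 56 — stack <>
step 5: e6 pop() → empty — stack <>
step 6: e5 push(10) — stack <10>
step 7: e7 push(49) — stack <10,49>

linearizable — witness: e1 < e3 < e4 < e2 < e6 < e5 < e7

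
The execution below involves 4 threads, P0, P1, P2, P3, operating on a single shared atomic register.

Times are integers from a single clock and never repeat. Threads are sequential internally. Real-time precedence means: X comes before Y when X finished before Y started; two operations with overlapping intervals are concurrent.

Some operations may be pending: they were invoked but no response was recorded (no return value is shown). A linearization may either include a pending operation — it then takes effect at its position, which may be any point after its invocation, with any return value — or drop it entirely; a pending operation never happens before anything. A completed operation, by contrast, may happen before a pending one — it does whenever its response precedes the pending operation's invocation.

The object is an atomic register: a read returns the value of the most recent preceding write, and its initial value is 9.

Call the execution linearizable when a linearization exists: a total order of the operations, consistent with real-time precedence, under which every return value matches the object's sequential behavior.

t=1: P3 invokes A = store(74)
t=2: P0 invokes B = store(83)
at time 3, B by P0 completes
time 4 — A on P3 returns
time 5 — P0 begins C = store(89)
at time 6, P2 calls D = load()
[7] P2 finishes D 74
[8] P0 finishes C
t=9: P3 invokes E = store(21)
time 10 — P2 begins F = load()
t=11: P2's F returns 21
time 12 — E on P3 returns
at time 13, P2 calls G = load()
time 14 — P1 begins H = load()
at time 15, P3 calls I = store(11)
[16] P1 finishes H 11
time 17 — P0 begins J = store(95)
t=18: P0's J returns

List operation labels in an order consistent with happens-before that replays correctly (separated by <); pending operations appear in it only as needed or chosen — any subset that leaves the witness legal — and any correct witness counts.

1. B store(83), leaving value 83
2. A store(74), leaving value 74
3. D load() → 74, leaving value 74
4. C store(89), leaving value 89
5. E store(21), leaving value 21
6. F load() → 21, leaving value 21
7. G load() (pending, included), leaving value 21
8. I store(11) (pending, included), leaving value 11
9. H load() → 11, leaving value 11
10. J store(95), leaving value 95

B < A < D < C < E < F < G < I < H < J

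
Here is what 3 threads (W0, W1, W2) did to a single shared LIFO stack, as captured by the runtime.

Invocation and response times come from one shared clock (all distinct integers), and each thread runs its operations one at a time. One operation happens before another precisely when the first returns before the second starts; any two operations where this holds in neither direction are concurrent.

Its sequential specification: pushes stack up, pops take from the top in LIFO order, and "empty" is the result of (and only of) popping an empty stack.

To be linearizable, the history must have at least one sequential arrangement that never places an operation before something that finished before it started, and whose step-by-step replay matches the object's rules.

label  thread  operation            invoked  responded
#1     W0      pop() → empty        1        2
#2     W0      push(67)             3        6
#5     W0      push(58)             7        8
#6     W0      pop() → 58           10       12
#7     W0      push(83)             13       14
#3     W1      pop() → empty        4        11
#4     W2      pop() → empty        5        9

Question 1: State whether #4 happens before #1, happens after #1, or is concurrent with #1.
after

#4 spans [5,9], #1 spans [1,2]
resp(#1)=2 < inv(#4)=5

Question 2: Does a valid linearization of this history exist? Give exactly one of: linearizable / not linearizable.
linearizable

witness order: #1, #3, #4, #2, #5, #6, #7
step 1: #1 pop() → empty — stack <>
step 2: #3 pop() → empty — stack <>
step 3: #4 pop() → empty — stack <>
step 4: #2 push(67) — stack <67>
step 5: #5 push(58) — stack <67,58>
step 6: #6 pop() → 58 — stack <67>
step 7: #7 push(83) — stack <67,83>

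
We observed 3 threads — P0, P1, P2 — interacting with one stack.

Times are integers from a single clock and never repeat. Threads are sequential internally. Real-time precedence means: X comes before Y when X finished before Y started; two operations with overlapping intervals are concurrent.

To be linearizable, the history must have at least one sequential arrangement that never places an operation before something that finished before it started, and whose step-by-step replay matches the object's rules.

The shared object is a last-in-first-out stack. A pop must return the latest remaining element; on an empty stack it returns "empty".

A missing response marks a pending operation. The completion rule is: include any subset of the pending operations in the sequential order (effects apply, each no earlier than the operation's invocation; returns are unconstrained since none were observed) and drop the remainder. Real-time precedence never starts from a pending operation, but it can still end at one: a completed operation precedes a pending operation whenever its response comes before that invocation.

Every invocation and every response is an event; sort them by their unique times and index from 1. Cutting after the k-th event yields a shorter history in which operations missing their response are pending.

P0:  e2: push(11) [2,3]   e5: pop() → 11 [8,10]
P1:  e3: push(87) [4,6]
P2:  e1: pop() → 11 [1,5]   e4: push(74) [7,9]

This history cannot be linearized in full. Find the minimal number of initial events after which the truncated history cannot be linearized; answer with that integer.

10

events 1..9 are linearizable; a witness order is e2, e1, e3, e4:
after step 1 (e2 push(11)): stack <11>
after step 2 (e1 pop() → 11): stack <>
after step 3 (e3 push(87)): stack <87>
after step 4 (e4 push(74)): stack <87,74>
at event 10 (e5's time-10 response) nothing linearizes any more
for example e1, e2, e3, e4, e5 fails at step 1: e1 pop() → 11 is not legal there
for example e1, e2, e3, e5, e4 fails at step 1: e1 pop() → 11 is not legal there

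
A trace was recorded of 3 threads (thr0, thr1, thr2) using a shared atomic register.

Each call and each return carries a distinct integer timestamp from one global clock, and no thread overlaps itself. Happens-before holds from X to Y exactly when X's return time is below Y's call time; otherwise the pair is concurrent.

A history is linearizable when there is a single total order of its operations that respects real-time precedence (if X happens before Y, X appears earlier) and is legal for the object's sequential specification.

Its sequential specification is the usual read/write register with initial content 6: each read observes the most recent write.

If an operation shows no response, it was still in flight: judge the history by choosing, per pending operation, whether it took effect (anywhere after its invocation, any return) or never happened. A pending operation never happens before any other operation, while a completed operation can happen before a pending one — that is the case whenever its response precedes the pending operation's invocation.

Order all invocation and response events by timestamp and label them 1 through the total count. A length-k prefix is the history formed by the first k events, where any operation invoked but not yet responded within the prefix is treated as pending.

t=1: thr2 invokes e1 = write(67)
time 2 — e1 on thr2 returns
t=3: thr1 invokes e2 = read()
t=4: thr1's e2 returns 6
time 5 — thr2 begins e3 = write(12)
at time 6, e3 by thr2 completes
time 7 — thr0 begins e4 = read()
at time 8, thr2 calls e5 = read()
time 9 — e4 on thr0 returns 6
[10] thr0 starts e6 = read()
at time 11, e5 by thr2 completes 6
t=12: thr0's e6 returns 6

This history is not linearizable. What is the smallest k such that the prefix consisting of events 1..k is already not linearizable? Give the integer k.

a valid linearization of events 1..3 exists, for instance e1:
after step 1 (e1 write(67)): value 67
include event 4 — e2 responding at 4 — and every candidate order breaks
e.g. e1, e2: illegal at step 2, since e2 read() → 6 cannot apply there

4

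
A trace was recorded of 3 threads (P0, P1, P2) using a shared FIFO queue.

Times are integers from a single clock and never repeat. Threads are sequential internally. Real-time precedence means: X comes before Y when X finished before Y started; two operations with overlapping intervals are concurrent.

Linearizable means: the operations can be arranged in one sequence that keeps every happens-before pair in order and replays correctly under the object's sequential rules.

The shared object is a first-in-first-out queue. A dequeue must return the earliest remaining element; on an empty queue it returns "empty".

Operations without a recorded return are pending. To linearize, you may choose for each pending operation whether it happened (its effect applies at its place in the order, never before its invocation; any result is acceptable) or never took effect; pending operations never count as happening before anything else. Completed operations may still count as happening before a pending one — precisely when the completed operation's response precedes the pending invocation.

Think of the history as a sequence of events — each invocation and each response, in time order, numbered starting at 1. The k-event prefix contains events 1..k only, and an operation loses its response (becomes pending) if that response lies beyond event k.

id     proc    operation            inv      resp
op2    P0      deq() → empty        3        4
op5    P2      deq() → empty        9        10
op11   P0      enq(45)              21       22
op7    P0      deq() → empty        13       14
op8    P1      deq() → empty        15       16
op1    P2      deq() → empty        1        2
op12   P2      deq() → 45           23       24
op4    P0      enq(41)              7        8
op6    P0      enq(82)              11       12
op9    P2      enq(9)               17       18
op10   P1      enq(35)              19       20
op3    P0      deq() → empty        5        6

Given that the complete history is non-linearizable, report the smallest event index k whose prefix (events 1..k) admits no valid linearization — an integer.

10

a valid linearization of events 1..9 exists, for instance op1, op2, op3, op4:
1. op1 deq() → empty, leaving queue <>
2. op2 deq() → empty, leaving queue <>
3. op3 deq() → empty, leaving queue <>
4. op4 enq(41), leaving queue <41>
adding event 10 (op5 responds at 10) leaves no legal real-time order
sample order op1, op2, op3, op4, op5 stalls at step 5 — op5 deq() → empty has no legal effect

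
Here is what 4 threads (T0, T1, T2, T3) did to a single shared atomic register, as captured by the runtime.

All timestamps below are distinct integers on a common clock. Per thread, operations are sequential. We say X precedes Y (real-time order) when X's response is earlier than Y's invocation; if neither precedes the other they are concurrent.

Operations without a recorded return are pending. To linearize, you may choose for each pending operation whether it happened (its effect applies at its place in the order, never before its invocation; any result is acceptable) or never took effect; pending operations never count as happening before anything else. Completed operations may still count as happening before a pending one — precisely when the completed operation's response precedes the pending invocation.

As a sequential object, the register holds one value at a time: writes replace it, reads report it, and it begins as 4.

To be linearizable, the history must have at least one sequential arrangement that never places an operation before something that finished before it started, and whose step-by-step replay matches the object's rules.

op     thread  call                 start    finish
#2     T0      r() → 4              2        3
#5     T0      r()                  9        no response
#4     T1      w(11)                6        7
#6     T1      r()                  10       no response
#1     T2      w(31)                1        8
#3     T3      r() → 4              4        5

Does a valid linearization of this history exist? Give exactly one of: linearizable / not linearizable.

linearizable

a witness: #2, #3, #1, #4
after step 1 (#2 r() → 4): value 4
after step 2 (#3 r() → 4): value 4
after step 3 (#1 w(31)): value 31
after step 4 (#4 w(11)): value 11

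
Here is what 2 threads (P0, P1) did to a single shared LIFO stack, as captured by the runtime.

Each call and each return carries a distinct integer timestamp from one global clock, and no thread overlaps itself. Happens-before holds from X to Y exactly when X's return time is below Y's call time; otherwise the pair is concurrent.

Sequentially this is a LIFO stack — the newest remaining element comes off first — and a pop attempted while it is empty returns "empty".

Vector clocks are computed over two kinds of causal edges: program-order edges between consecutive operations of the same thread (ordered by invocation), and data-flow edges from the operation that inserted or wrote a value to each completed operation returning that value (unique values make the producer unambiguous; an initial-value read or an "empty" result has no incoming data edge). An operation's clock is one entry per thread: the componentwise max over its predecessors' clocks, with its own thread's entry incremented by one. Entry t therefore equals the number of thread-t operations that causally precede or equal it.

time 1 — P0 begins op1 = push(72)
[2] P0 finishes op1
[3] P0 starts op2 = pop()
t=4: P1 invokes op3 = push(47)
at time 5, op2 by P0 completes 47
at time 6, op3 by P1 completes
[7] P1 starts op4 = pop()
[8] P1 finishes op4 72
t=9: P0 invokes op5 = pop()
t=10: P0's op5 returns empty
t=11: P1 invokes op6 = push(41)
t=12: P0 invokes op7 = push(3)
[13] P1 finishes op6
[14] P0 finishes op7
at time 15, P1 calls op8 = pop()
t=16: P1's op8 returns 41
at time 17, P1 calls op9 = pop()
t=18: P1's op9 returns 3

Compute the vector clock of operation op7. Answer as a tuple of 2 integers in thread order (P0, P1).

(4, 1)

root op op3, invoked 4: fresh clock plus P1's own tick → (0, 1)
root op op1, invoked 1: fresh clock plus P0's own tick → (1, 0)
merge at op4 (invoked 7): VC(op1)=(1, 0), VC(op3)=(0, 1), own-thread bump on P1 → (1, 2)
merge at op2 (invoked 3): VC(op1)=(1, 0), VC(op3)=(0, 1), own-thread bump on P0 → (2, 1)
merge at op6 (invoked 11): VC(op4)=(1, 2), own-thread bump on P1 → (1, 3)
merge at op5 (invoked 9): VC(op2)=(2, 1), own-thread bump on P0 → (3, 1)
merge at op8 (invoked 15): VC(op6)=(1, 3), own-thread bump on P1 → (1, 4)
merge at op7 (invoked 12): VC(op5)=(3, 1), own-thread bump on P0 → (4, 1)
merge at op9 (invoked 17): VC(op7)=(4, 1), VC(op8)=(1, 4), own-thread bump on P1 → (4, 5)
target: VC(op7) = (4, 1)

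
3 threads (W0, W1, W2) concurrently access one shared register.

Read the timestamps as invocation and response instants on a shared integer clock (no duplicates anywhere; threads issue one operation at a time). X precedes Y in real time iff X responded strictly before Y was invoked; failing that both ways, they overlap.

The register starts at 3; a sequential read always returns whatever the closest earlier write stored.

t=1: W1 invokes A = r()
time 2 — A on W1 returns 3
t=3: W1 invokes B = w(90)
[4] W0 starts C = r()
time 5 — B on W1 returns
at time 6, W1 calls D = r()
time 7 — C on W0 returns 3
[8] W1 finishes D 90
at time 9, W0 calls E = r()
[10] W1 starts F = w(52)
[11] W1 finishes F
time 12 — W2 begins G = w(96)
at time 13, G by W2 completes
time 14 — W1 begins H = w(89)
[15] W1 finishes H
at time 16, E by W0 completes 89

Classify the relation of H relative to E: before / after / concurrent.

H spans [14,15], E spans [9,16]
the intervals overlap in both directions

concurrent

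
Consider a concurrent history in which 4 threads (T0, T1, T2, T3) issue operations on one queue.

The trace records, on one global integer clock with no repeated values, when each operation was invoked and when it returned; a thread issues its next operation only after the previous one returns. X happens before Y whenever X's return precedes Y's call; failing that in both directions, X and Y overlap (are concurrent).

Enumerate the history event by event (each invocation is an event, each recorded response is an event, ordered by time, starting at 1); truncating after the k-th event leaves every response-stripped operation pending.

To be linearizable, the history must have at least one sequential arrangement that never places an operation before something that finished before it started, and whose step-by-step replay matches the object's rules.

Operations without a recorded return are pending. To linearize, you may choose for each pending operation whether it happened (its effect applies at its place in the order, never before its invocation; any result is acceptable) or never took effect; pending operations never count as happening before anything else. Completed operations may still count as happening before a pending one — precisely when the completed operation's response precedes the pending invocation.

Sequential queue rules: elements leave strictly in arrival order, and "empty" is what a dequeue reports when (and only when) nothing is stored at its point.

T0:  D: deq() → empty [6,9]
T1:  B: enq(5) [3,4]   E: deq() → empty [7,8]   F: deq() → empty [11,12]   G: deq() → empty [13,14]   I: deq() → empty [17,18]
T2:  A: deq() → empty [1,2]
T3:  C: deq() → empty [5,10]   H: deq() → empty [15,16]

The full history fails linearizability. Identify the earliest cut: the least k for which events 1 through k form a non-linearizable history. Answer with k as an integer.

10

events 1..9 are still linearizable — one witness is A, B, C, D, E:
after step 1 (A deq() → empty): queue <>
after step 2 (B enq(5)): queue <5>
after step 3 (C deq() (pending, included)): queue <>
after step 4 (D deq() → empty): queue <>
after step 5 (E deq() → empty): queue <>
adding event 10 (C responds at 10) leaves no legal real-time order
e.g. A, B, C, D, E: illegal at step 3, since C deq() → empty cannot apply there
e.g. A, B, C, E, D: illegal at step 3, since C deq() → empty cannot apply there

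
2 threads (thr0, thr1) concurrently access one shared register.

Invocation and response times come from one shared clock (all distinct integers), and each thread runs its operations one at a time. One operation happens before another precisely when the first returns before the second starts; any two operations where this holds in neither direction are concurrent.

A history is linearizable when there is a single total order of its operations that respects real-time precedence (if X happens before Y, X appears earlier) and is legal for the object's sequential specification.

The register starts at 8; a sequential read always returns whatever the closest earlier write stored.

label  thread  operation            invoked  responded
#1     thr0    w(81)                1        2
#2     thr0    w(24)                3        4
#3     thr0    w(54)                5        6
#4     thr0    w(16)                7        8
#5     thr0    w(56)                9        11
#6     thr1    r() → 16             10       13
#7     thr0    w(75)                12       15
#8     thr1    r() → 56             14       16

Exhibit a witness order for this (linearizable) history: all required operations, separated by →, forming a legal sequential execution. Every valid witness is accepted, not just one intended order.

after step 1 (#1 w(81)): value 81
after step 2 (#2 w(24)): value 24
after step 3 (#3 w(54)): value 54
after step 4 (#4 w(16)): value 16
after step 5 (#6 r() → 16): value 16
after step 6 (#5 w(56)): value 56
after step 7 (#8 r() → 56): value 56
after step 8 (#7 w(75)): value 75

#1 → #2 → #3 → #4 → #6 → #5 → #8 → #7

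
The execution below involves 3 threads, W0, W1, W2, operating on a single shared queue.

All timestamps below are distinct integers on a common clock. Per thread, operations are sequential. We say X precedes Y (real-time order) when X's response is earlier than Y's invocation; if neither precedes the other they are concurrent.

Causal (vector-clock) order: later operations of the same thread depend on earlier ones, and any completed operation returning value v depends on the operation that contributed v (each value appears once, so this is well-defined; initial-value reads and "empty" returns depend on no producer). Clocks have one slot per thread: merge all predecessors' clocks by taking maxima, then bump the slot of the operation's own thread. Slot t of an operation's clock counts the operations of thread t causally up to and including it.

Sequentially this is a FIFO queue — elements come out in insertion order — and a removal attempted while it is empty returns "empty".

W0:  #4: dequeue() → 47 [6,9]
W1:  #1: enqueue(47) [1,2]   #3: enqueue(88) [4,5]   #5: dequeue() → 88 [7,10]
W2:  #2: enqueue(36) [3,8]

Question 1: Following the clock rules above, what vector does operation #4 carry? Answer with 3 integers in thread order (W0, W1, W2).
#2 (invocation 3): nothing precedes it; W2's component alone gives (0, 0, 1)
#1 (invocation 1): nothing precedes it; W1's component alone gives (0, 1, 0)
from VC(#1)=(0, 1, 0), #3 (invoked 4) maxes components and bumps W1 → (0, 2, 0)
from VC(#1)=(0, 1, 0), #4 (invoked 6) maxes components and bumps W0 → (1, 1, 0)
from VC(#3)=(0, 2, 0), #5 (invoked 7) maxes components and bumps W1 → (0, 3, 0)
target: VC(#4) = (1, 1, 0)

(1, 1, 0)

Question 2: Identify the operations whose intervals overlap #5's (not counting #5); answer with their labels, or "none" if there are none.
overlap test against #5 [7,10]: concurrent iff the interval meets 7..10
#1 [1,2]: before
#2 [3,8]: concurrent
#3 [4,5]: before
#4 [6,9]: concurrent

#2, #4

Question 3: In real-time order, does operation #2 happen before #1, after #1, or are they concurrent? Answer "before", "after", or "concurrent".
#2 spans [3,8], #1 spans [1,2]
resp(#1)=2 < inv(#2)=3

after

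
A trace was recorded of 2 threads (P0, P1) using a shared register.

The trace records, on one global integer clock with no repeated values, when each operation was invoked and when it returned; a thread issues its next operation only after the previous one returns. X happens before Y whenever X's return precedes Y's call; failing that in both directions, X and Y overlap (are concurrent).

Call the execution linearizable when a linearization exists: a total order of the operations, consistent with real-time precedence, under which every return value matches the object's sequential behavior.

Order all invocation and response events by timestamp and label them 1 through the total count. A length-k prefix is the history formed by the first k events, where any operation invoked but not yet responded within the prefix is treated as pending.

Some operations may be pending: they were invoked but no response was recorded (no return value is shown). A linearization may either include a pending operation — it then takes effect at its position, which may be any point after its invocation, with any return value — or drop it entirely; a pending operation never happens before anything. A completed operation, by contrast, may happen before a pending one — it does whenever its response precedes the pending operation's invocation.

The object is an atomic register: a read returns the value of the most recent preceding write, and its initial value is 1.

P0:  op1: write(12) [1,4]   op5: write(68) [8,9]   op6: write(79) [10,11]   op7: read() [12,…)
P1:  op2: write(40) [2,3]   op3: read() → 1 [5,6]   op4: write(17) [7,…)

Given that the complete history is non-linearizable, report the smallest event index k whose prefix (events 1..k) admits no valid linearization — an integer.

6

events 1..5 are linearizable, e.g. via op1, op2:
1. op1 write(12), leaving value 12
2. op2 write(40), leaving value 40
include event 6 — op3 responding at 6 — and every candidate order breaks
take op1, op2, op3: step 3 already fails, because op3 read() → 1 cannot occur there
take op2, op1, op3: step 3 already fails, because op3 read() → 1 cannot occur there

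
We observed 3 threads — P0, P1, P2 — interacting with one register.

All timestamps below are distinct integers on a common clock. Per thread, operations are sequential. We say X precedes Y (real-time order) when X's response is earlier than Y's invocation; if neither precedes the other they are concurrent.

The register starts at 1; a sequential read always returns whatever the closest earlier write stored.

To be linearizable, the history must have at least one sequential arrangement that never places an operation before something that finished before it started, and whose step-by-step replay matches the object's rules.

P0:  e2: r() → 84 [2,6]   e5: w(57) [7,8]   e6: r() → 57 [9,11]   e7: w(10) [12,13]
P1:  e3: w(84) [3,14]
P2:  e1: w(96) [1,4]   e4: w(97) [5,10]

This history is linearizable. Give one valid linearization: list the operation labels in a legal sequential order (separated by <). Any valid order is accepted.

e1 < e3 < e2 < e4 < e5 < e6 < e7

step 1: e1 w(96) — value 96
step 2: e3 w(84) — value 84
step 3: e2 r() → 84 — value 84
step 4: e4 w(97) — value 97
step 5: e5 w(57) — value 57
step 6: e6 r() → 57 — value 57
step 7: e7 w(10) — value 10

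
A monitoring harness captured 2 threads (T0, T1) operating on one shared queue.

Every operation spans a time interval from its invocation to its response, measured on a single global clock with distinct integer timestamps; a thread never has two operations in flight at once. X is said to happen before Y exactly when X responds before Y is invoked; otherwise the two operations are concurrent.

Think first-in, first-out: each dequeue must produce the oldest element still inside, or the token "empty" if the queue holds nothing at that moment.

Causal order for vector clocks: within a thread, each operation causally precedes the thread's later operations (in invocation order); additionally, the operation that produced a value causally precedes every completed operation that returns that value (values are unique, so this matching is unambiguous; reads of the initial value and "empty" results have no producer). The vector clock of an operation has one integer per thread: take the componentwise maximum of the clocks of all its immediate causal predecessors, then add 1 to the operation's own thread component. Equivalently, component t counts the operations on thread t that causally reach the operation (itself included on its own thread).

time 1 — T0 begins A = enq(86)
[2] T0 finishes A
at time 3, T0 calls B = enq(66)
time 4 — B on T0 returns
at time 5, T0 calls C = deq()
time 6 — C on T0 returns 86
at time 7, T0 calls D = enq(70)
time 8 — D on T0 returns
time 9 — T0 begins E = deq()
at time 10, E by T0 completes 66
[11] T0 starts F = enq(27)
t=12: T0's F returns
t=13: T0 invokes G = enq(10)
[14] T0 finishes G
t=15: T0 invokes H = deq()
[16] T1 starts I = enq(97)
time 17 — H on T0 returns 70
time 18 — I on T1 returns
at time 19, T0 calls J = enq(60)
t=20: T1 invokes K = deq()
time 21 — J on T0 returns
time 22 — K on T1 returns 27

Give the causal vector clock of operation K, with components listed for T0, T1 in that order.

I (invocation 16): nothing precedes it; T1's component alone gives (0, 1)
A (invocation 1): nothing precedes it; T0's component alone gives (1, 0)
from VC(A)=(1, 0), B (invoked 3) maxes components and bumps T0 → (2, 0)
from VC(A)=(1, 0), VC(B)=(2, 0), C (invoked 5) maxes components and bumps T0 → (3, 0)
from VC(C)=(3, 0), D (invoked 7) maxes components and bumps T0 → (4, 0)
from VC(B)=(2, 0), VC(D)=(4, 0), E (invoked 9) maxes components and bumps T0 → (5, 0)
from VC(E)=(5, 0), F (invoked 11) maxes components and bumps T0 → (6, 0)
from VC(F)=(6, 0), G (invoked 13) maxes components and bumps T0 → (7, 0)
from VC(F)=(6, 0), VC(I)=(0, 1), K (invoked 20) maxes components and bumps T1 → (6, 2)
from VC(D)=(4, 0), VC(G)=(7, 0), H (invoked 15) maxes components and bumps T0 → (8, 0)
from VC(H)=(8, 0), J (invoked 19) maxes components and bumps T0 → (9, 0)
target: VC(K) = (6, 2)

(6, 2)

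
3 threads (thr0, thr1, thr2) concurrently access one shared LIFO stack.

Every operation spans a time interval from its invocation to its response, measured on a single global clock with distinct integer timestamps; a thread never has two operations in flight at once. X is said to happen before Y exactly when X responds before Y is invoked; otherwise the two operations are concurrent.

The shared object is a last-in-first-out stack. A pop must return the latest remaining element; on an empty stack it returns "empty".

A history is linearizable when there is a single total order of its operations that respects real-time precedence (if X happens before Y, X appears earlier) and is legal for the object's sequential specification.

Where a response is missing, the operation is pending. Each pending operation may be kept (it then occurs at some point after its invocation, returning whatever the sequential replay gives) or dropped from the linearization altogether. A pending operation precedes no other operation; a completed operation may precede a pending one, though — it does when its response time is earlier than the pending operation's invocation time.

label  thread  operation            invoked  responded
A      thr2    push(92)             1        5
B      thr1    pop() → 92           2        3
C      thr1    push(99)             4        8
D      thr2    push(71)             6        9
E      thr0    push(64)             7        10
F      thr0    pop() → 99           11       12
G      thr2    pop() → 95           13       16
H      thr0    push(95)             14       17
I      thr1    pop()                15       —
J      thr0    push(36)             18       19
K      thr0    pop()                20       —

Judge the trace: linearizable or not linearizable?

one valid linearization: A, B, D, E, C, F, H, G, I, J
1. A push(92), leaving stack <92>
2. B pop() → 92, leaving stack <>
3. D push(71), leaving stack <71>
4. E push(64), leaving stack <71,64>
5. C push(99), leaving stack <71,64,99>
6. F pop() → 99, leaving stack <71,64>
7. H push(95), leaving stack <71,64,95>
8. G pop() → 95, leaving stack <71,64>
9. I pop() (pending, included), leaving stack <71>
10. J push(36), leaving stack <71,36>

linearizable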